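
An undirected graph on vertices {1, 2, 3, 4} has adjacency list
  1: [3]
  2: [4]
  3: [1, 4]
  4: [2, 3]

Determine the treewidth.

A width-1 tree decomposition is:
Bags: B1 = {3, 4}  B2 = {2, 4}  B3 = {1, 3}
Tree: B1–B2, B1–B3
Every bag has size at most 2, so the width is 2 − 1 = 1 and tw(G) ≤ 1. Any graph with an edge has treewidth ≥ 1, and G has the edge 3–4. Therefore the treewidth is 1.

1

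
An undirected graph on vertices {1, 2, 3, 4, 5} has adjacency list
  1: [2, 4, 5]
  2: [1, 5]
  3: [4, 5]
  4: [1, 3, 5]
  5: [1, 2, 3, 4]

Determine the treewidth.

2

A width-2 tree decomposition is:
Bags: B1 = {1, 2, 5}  B2 = {1, 4, 5}  B3 = {3, 4, 5}
Tree: B1–B2, B2–B3
The largest bag has 3 vertices, giving width 2; this decomposition certifies tw(G) ≤ 2. On the other hand G contains the 3-clique {1, 2, 5}. A clique must lie in a single bag of any decomposition, so no decomposition can have width below 2. The upper and lower bounds meet at 2, so that is the treewidth.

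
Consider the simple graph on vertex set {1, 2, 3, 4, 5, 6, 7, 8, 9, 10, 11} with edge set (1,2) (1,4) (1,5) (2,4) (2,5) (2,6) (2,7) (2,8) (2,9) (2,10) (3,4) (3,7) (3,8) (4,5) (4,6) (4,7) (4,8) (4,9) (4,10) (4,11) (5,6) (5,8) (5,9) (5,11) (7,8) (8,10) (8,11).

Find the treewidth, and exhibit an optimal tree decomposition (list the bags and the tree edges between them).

Treewidth 3.
Bags: B1 = {2, 4, 8, 10}  B2 = {2, 4, 5, 8}  B3 = {2, 4, 7, 8}  B4 = {2, 4, 5, 9}  B5 = {4, 5, 8, 11}  B6 = {1, 2, 4, 5}  B7 = {3, 4, 7, 8}  B8 = {2, 4, 5, 6}
Tree: B1–B2, B2–B3, B2–B4, B2–B5, B2–B6, B3–B7, B4–B8

Each bag holds 4 vertices, so the decomposition has width 3, which upper-bounds the treewidth. Conversely, {4, 5, 8, 11} is a clique of size 4, and the vertices of any clique must share a bag in every tree decomposition; so some bag has ≥ 4 vertices and tw(G) ≥ 3. Therefore the treewidth is 3.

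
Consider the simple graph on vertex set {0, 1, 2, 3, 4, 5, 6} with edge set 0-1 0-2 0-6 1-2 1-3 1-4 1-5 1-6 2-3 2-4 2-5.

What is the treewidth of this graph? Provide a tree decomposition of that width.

Treewidth 2.
One such decomposition:
Bags: B1 = {0, 1, 2}  B2 = {0, 1, 6}  B3 = {1, 2, 4}  B4 = {1, 2, 3}  B5 = {1, 2, 5}
Tree: B1–B2, B1–B3, B3–B4, B1–B5

Every bag has size at most 3, so the width is 3 − 1 = 2 and tw(G) ≤ 2. For the lower bound, the 3 vertices {0, 1, 2} are pairwise adjacent, and any tree decomposition puts a clique entirely inside one bag — forcing width ≥ 2. The upper and lower bounds meet at 2, so that is the treewidth.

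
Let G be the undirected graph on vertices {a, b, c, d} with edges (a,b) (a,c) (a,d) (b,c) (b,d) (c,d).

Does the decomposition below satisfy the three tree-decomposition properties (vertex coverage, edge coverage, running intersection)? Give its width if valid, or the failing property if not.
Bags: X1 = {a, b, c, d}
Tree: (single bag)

Checking the three conditions: (i) the bags cover all of {a, b, c, d}; (ii) for each edge, some bag contains both endpoints; (iii) the bags containing any fixed vertex form a subtree. All hold, so the decomposition is valid with width 4 − 1 = 3.

Yes; width 3.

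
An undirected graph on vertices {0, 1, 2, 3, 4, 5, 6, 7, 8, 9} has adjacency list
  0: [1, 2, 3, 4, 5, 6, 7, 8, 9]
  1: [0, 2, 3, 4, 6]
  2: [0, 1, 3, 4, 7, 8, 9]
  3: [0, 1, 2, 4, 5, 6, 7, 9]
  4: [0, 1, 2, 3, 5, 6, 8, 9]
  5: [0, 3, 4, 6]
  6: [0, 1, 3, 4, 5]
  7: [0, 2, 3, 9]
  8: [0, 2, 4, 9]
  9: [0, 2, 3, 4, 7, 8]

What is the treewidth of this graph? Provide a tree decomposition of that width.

Treewidth 4.
One optimal decomposition is:
Bags: B1 = {0, 1, 2, 3, 4}  B2 = {0, 2, 3, 4, 9}  B3 = {0, 1, 3, 4, 6}  B4 = {0, 3, 4, 5, 6}  B5 = {0, 2, 3, 7, 9}  B6 = {0, 2, 4, 8, 9}
Tree: B1–B2, B1–B3, B3–B4, B2–B5, B2–B6

Each bag holds 5 vertices, so the decomposition has width 4, which upper-bounds the treewidth. On the other hand G contains the 5-clique {0, 2, 4, 8, 9}. A clique must lie in a single bag of any decomposition, so no decomposition can have width below 4. The upper and lower bounds meet at 4, so that is the treewidth.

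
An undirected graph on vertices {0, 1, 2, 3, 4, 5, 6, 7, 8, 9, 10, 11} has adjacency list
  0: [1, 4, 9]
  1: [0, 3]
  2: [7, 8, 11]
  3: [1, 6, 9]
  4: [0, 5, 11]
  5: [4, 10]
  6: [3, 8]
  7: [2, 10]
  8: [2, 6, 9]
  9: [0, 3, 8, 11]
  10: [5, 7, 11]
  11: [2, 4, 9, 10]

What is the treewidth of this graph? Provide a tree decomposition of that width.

The largest bag has 4 vertices, giving width 3; this decomposition certifies tw(G) ≤ 3. For the lower bound: the 4 vertex sets {1,3,6}, {8}, {9}, {0,2,4,11} are disjoint, each induces a connected subgraph, and every pair is joined by at least one edge of G. Contracting each set to a single vertex therefore yields K_{4} as a minor, and since treewidth is minor-monotone, tw(G) ≥ tw(K_{4}) = 3. Combining the bounds, tw(G) = 3.

Treewidth 3.
Bags: B1 = {1, 3, 6, 8}  B2 = {1, 3, 8, 9}  B3 = {0, 1, 8, 9}  B4 = {0, 2, 8, 9}  B5 = {0, 2, 9, 11}  B6 = {0, 2, 4, 11}  B7 = {2, 4, 7, 11}  B8 = {4, 7, 10, 11}  B9 = {4, 5, 7, 10}
Tree: B1–B2, B2–B3, B3–B4, B4–B5, B5–B6, B6–B7, B7–B8, B8–B9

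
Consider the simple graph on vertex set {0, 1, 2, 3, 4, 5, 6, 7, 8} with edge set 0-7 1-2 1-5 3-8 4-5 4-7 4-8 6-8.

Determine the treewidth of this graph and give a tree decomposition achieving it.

Treewidth 1.
Bags: B1 = {6, 8}  B2 = {4, 8}  B3 = {4, 5}  B4 = {1, 5}  B5 = {3, 8}  B6 = {4, 7}  B7 = {1, 2}  B8 = {0, 7}
Tree: B1–B2, B2–B3, B3–B4, B2–B5, B3–B6, B4–B7, B6–B8

The largest bag has 2 vertices, giving width 1; this decomposition certifies tw(G) ≤ 1. Any graph with an edge has treewidth ≥ 1, and G has the edge 6–8. The upper and lower bounds meet at 1, so that is the treewidth.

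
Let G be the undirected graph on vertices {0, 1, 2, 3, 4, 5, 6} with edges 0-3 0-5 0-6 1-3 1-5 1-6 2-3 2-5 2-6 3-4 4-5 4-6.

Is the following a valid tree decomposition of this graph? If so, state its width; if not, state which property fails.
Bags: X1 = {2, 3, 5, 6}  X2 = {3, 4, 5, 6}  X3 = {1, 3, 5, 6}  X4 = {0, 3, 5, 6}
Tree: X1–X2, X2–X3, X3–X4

Yes; width 3.

Vertex coverage: the bags together contain {0, 1, 2, 3, 4, 5, 6}, the full vertex set. Edge coverage: each edge of G has both endpoints in at least one bag. Running intersection: for every vertex, the bags containing it form a connected subtree. All three properties hold, so this is a valid tree decomposition of width max|bag| − 1 = 3, and hence tw(G) ≤ 3.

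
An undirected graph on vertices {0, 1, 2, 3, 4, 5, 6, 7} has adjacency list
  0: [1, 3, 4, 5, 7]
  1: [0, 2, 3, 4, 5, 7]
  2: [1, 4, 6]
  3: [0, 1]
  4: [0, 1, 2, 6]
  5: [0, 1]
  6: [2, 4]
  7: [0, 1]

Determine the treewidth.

A width-2 tree decomposition is:
Bags: B1 = {0, 1, 7}  B2 = {0, 1, 4}  B3 = {0, 1, 5}  B4 = {0, 1, 3}  B5 = {1, 2, 4}  B6 = {2, 4, 6}
Tree: B1–B2, B1–B3, B2–B4, B2–B5, B5–B6
Each bag holds 3 vertices, so the decomposition has width 2, which upper-bounds the treewidth. For the lower bound, the 3 vertices {0, 1, 3} are pairwise adjacent, and any tree decomposition puts a clique entirely inside one bag — forcing width ≥ 2. Hence tw(G) = 2 exactly.

2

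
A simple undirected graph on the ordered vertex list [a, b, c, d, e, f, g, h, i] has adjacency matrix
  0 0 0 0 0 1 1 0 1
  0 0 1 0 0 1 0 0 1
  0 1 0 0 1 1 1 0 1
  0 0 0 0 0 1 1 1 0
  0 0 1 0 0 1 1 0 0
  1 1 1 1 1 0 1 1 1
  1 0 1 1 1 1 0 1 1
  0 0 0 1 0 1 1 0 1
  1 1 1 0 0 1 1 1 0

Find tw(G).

3

A width-3 tree decomposition is:
Bags: B1 = {c, f, g, i}  B2 = {f, g, h, i}  B3 = {a, f, g, i}  B4 = {b, c, f, i}  B5 = {d, f, g, h}  B6 = {c, e, f, g}
Tree: B1–B2, B2–B3, B1–B4, B2–B5, B1–B6
Every bag has size at most 4, so the width is 4 − 1 = 3 and tw(G) ≤ 3. Conversely, {d, f, g, h} is a clique of size 4, and the vertices of any clique must share a bag in every tree decomposition; so some bag has ≥ 4 vertices and tw(G) ≥ 3. Combining the bounds, tw(G) = 3.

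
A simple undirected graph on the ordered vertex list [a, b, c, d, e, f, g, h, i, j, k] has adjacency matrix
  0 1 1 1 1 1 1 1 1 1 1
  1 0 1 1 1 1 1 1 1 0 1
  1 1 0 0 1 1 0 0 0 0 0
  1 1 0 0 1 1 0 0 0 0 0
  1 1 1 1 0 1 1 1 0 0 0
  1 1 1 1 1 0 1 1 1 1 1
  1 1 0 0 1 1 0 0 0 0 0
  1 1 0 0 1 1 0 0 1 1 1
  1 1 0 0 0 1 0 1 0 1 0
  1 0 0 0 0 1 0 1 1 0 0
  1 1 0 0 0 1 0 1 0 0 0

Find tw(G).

4

A width-4 tree decomposition is:
Bags: B1 = {a, b, f, h, i}  B2 = {a, b, e, f, h}  B3 = {a, b, d, e, f}  B4 = {a, b, c, e, f}  B5 = {a, f, h, i, j}  B6 = {a, b, f, h, k}  B7 = {a, b, e, f, g}
Tree: B1–B2, B2–B3, B2–B4, B1–B5, B1–B6, B4–B7
Each bag holds 5 vertices, so the decomposition has width 4, which upper-bounds the treewidth. Conversely, {a, f, h, i, j} is a clique of size 5, and the vertices of any clique must share a bag in every tree decomposition; so some bag has ≥ 5 vertices and tw(G) ≥ 4. Therefore the treewidth is 4.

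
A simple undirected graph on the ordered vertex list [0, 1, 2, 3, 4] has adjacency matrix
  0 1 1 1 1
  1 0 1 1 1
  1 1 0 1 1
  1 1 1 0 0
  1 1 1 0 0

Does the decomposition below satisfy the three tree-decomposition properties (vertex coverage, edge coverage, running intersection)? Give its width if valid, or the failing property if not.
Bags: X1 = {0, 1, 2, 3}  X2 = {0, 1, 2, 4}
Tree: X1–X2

Checking the three conditions: (i) the bags cover all of {0, 1, 2, 3, 4}; (ii) for each edge, some bag contains both endpoints; (iii) the bags containing any fixed vertex form a subtree. All hold, so the decomposition is valid with width 4 − 1 = 3.

Yes; width 3.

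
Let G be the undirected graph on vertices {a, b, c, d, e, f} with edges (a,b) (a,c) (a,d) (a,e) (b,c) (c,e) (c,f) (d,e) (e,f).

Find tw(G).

A width-2 tree decomposition is:
Bags: B1 = {a, c, e}  B2 = {a, d, e}  B3 = {c, e, f}  B4 = {a, b, c}
Tree: B1–B2, B1–B3, B1–B4
Each bag holds 3 vertices, so the decomposition has width 2, which upper-bounds the treewidth. For the lower bound, the 3 vertices {a, d, e} are pairwise adjacent, and any tree decomposition puts a clique entirely inside one bag — forcing width ≥ 2. The upper and lower bounds meet at 2, so that is the treewidth.

2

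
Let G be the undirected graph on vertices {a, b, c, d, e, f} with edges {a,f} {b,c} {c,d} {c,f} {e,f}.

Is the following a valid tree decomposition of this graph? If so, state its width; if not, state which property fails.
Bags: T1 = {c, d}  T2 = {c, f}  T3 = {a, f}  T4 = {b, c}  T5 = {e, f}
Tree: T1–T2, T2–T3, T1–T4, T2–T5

Yes; width 1.

Every vertex of G appears in some bag (union = {a, b, c, d, e, f}); every edge is covered by a bag; and for each vertex v the set of bags containing v is connected in the bag tree. The decomposition is therefore valid. The largest bag has 2 vertices, so the width is 1.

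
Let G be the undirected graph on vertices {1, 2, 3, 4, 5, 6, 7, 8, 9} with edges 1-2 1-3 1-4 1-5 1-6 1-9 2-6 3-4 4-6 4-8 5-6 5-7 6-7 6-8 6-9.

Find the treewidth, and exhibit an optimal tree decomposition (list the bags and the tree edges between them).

Treewidth 2.
Bags: B1 = {1, 4, 6}  B2 = {1, 5, 6}  B3 = {1, 3, 4}  B4 = {1, 2, 6}  B5 = {4, 6, 8}  B6 = {1, 6, 9}  B7 = {5, 6, 7}
Tree: B1–B2, B1–B3, B2–B4, B1–B5, B1–B6, B2–B7

Each bag holds 3 vertices, so the decomposition has width 2, which upper-bounds the treewidth. For the lower bound, the 3 vertices {1, 3, 4} are pairwise adjacent, and any tree decomposition puts a clique entirely inside one bag — forcing width ≥ 2. Hence tw(G) = 2 exactly.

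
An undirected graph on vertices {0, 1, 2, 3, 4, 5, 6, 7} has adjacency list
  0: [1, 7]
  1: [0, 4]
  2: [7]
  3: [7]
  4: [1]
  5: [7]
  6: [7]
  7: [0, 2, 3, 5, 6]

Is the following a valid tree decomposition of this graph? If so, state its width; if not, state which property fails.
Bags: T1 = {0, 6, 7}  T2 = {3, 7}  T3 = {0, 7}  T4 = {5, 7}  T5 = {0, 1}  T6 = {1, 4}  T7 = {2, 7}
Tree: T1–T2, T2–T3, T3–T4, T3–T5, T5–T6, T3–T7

A tree decomposition must satisfy three properties: every vertex lies in some bag; for every edge, both endpoints lie together in some bag; and for every vertex, the bags containing it form a connected subtree. Here bags containing vertex 0 are not connected in the tree, so the decomposition is invalid.

No — bags containing vertex 0 are not connected in the tree.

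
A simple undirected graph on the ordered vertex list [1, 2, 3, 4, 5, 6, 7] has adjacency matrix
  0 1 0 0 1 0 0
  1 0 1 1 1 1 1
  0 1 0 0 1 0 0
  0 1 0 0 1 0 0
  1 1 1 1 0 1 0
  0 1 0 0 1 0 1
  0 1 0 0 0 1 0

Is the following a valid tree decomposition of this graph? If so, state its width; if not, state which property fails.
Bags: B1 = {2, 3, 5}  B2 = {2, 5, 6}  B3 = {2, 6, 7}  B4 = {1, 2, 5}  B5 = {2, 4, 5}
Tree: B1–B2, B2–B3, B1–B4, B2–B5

Yes; width 2.

Every vertex of G appears in some bag (union = {1, 2, 3, 4, 5, 6, 7}); every edge is covered by a bag; and for each vertex v the set of bags containing v is connected in the bag tree. The decomposition is therefore valid. The largest bag has 3 vertices, so the width is 2.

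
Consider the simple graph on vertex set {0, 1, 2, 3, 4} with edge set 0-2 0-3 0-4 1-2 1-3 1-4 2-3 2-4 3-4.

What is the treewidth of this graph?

3

A width-3 tree decomposition is:
Bags: B1 = {0, 2, 3, 4}  B2 = {1, 2, 3, 4}
Tree: B1–B2
The largest bag has 4 vertices, giving width 3; this decomposition certifies tw(G) ≤ 3. On the other hand G contains the 4-clique {0, 2, 3, 4}. A clique must lie in a single bag of any decomposition, so no decomposition can have width below 3. The upper and lower bounds meet at 3, so that is the treewidth.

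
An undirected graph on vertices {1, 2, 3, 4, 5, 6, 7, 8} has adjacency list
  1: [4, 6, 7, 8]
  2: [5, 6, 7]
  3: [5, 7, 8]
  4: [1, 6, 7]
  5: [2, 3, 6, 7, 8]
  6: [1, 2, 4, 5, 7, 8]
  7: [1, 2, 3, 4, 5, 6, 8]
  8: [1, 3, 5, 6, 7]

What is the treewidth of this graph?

A width-3 tree decomposition is:
Bags: B1 = {5, 6, 7, 8}  B2 = {1, 6, 7, 8}  B3 = {1, 4, 6, 7}  B4 = {3, 5, 7, 8}  B5 = {2, 5, 6, 7}
Tree: B1–B2, B2–B3, B1–B4, B1–B5
Every bag has size at most 4, so the width is 4 − 1 = 3 and tw(G) ≤ 3. On the other hand G contains the 4-clique {3, 5, 7, 8}. A clique must lie in a single bag of any decomposition, so no decomposition can have width below 3. Combining the bounds, tw(G) = 3.

3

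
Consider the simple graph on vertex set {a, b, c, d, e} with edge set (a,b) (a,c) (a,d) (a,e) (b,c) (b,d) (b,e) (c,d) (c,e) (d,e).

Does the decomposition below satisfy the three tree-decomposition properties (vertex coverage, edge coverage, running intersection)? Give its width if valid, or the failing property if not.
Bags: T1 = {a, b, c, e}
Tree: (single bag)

No — vertex d appears in no bag.

A tree decomposition must satisfy three properties: every vertex lies in some bag; for every edge, both endpoints lie together in some bag; and for every vertex, the bags containing it form a connected subtree. Here vertex d appears in no bag, so the decomposition is invalid.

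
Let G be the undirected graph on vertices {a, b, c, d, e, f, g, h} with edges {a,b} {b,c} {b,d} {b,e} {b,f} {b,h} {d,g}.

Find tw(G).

1

A width-1 tree decomposition is:
Bags: B1 = {d, g}  B2 = {b, d}  B3 = {b, f}  B4 = {b, h}  B5 = {b, c}  B6 = {b, e}  B7 = {a, b}
Tree: B1–B2, B2–B3, B3–B4, B2–B5, B5–B6, B6–B7
Each bag holds 2 vertices, so the decomposition has width 1, which upper-bounds the treewidth. G has an edge, so its treewidth is at least 1. The upper and lower bounds meet at 1, so that is the treewidth.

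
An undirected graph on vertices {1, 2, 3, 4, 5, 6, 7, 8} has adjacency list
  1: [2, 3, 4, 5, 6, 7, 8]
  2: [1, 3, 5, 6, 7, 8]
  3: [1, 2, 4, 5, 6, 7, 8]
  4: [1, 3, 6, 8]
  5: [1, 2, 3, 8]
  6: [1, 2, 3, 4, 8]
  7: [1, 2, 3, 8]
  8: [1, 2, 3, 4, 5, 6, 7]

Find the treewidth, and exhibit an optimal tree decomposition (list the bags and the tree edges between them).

Treewidth 4.
Bags: B1 = {1, 2, 3, 6, 8}  B2 = {1, 3, 4, 6, 8}  B3 = {1, 2, 3, 7, 8}  B4 = {1, 2, 3, 5, 8}
Tree: B1–B2, B1–B3, B1–B4

Each bag holds 5 vertices, so the decomposition has width 4, which upper-bounds the treewidth. For the lower bound, the 5 vertices {1, 2, 3, 5, 8} are pairwise adjacent, and any tree decomposition puts a clique entirely inside one bag — forcing width ≥ 4. Combining the bounds, tw(G) = 4.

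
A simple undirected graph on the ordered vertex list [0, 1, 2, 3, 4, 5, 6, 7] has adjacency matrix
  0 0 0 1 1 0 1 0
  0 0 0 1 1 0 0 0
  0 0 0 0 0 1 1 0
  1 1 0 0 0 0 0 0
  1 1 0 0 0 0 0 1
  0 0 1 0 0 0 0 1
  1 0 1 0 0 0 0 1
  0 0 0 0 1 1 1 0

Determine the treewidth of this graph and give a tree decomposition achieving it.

Treewidth 2.
One such decomposition:
Bags: B1 = {2, 5, 7}  B2 = {2, 6, 7}  B3 = {4, 6, 7}  B4 = {0, 4, 6}  B5 = {0, 1, 4}  B6 = {0, 1, 3}
Tree: B1–B2, B2–B3, B3–B4, B4–B5, B5–B6

The largest bag has 3 vertices, giving width 2; this decomposition certifies tw(G) ≤ 2. Since 5–2–6–7–5 is a cycle in G, G is not acyclic. Forests are exactly the graphs of treewidth ≤ 1, so tw(G) ≥ 2. The upper and lower bounds meet at 2, so that is the treewidth.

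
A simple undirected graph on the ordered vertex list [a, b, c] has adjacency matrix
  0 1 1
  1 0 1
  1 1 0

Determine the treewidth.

2

A width-2 tree decomposition is:
Bags: B1 = {a, b, c}
Tree: (single bag)
A single bag containing all 3 vertices is trivially a valid decomposition of width 2. Conversely, {a, b, c} is a clique of size 3, and the vertices of any clique must share a bag in every tree decomposition; so some bag has ≥ 3 vertices and tw(G) ≥ 2. Hence tw(G) = 2 exactly.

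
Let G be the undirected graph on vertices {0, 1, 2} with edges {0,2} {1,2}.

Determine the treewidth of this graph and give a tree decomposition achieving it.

The largest bag has 2 vertices, giving width 1; this decomposition certifies tw(G) ≤ 1. Any graph with an edge has treewidth ≥ 1, and G has the edge 2–1. Hence tw(G) = 1 exactly.

Treewidth 1.
One optimal decomposition is:
Bags: B1 = {1, 2}  B2 = {0, 2}
Tree: B1–B2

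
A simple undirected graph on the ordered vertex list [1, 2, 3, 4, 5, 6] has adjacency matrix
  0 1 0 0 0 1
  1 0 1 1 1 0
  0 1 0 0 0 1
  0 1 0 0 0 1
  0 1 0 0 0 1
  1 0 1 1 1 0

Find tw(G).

A width-2 tree decomposition is:
Bags: B1 = {1, 2, 6}  B2 = {2, 5, 6}  B3 = {2, 4, 6}  B4 = {2, 3, 6}
Tree: B1–B2, B2–B3, B3–B4
Every bag has size at most 3, so the width is 3 − 1 = 2 and tw(G) ≤ 2. Since 6–1–2–5–6 is a cycle in G, G is not acyclic. Forests are exactly the graphs of treewidth ≤ 1, so tw(G) ≥ 2. Combining the bounds, tw(G) = 2.

2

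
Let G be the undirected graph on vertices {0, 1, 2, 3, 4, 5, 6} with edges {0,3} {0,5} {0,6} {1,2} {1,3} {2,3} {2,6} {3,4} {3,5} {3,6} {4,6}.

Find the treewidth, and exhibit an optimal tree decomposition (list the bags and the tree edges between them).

Treewidth 2.
Bags: B1 = {2, 3, 6}  B2 = {1, 2, 3}  B3 = {0, 3, 6}  B4 = {0, 3, 5}  B5 = {3, 4, 6}
Tree: B1–B2, B1–B3, B3–B4, B3–B5

Each bag holds 3 vertices, so the decomposition has width 2, which upper-bounds the treewidth. For the lower bound, the 3 vertices {1, 2, 3} are pairwise adjacent, and any tree decomposition puts a clique entirely inside one bag — forcing width ≥ 2. The upper and lower bounds meet at 2, so that is the treewidth.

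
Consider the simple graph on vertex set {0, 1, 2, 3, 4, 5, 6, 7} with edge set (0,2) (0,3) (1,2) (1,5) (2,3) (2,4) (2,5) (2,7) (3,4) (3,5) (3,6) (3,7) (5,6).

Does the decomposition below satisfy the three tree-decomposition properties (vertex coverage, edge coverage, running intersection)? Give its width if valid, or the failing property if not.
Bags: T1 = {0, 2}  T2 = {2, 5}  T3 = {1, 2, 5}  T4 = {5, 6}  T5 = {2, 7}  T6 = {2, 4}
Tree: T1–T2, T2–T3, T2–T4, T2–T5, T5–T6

A tree decomposition must satisfy three properties: every vertex lies in some bag; for every edge, both endpoints lie together in some bag; and for every vertex, the bags containing it form a connected subtree. Here vertex 3 appears in no bag, so the decomposition is invalid.

No — vertex 3 appears in no bag.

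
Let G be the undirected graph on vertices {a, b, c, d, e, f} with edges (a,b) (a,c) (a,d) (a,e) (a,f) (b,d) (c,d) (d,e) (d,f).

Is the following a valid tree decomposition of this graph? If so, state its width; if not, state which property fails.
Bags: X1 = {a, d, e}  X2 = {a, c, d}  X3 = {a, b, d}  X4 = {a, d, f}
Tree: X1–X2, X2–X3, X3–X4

Every vertex of G appears in some bag (union = {a, b, c, d, e, f}); every edge is covered by a bag; and for each vertex v the set of bags containing v is connected in the bag tree. The decomposition is therefore valid. The largest bag has 3 vertices, so the width is 2.

Yes; width 2.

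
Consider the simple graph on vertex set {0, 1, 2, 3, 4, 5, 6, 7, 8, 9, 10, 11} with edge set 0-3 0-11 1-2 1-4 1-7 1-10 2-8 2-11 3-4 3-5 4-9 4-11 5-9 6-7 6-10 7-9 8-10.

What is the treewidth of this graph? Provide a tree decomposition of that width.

The largest bag has 4 vertices, giving width 3; this decomposition certifies tw(G) ≤ 3. For the lower bound: the 4 vertex sets {6,8,10}, {2}, {1}, {4,7,9,11} are disjoint, each induces a connected subgraph, and every pair is joined by at least one edge of G. Contracting each set to a single vertex therefore yields K_{4} as a minor, and since treewidth is minor-monotone, tw(G) ≥ tw(K_{4}) = 3. The upper and lower bounds meet at 3, so that is the treewidth.

Treewidth 3.
One such decomposition:
Bags: B1 = {2, 6, 8, 10}  B2 = {1, 2, 6, 10}  B3 = {1, 2, 6, 7}  B4 = {1, 2, 7, 11}  B5 = {1, 4, 7, 11}  B6 = {4, 7, 9, 11}  B7 = {0, 4, 9, 11}  B8 = {0, 3, 4, 9}  B9 = {0, 3, 5, 9}
Tree: B1–B2, B2–B3, B3–B4, B4–B5, B5–B6, B6–B7, B7–B8, B8–B9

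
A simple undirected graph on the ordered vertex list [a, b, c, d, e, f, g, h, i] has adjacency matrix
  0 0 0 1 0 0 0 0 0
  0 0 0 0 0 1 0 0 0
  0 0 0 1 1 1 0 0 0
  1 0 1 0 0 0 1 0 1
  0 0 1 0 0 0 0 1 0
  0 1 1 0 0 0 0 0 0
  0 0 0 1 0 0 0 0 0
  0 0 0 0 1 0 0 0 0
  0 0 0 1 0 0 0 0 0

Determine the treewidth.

A width-1 tree decomposition is:
Bags: B1 = {c, f}  B2 = {c, d}  B3 = {c, e}  B4 = {b, f}  B5 = {a, d}  B6 = {e, h}  B7 = {d, g}  B8 = {d, i}
Tree: B1–B2, B1–B3, B1–B4, B2–B5, B3–B6, B2–B7, B7–B8
Every bag has size at most 2, so the width is 2 − 1 = 1 and tw(G) ≤ 1. Any graph with an edge has treewidth ≥ 1, and G has the edge f–c. The upper and lower bounds meet at 1, so that is the treewidth.

1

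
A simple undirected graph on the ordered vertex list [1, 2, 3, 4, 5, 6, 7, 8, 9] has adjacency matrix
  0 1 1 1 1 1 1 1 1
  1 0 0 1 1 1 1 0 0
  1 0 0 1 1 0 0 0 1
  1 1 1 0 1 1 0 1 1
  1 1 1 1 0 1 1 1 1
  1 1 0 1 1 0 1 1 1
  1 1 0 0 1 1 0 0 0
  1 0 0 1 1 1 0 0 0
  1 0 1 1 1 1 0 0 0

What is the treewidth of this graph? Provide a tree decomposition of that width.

Treewidth 4.
One optimal decomposition is:
Bags: B1 = {1, 4, 5, 6, 9}  B2 = {1, 4, 5, 6, 8}  B3 = {1, 2, 4, 5, 6}  B4 = {1, 2, 5, 6, 7}  B5 = {1, 3, 4, 5, 9}
Tree: B1–B2, B1–B3, B3–B4, B1–B5

Every bag has size at most 5, so the width is 5 − 1 = 4 and tw(G) ≤ 4. On the other hand G contains the 5-clique {1, 3, 4, 5, 9}. A clique must lie in a single bag of any decomposition, so no decomposition can have width below 4. Combining the bounds, tw(G) = 4.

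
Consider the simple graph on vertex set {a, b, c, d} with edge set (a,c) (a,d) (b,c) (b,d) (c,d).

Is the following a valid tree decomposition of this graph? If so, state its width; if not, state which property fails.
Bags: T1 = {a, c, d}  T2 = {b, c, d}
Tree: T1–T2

Yes; width 2.

Every vertex of G appears in some bag (union = {a, b, c, d}); every edge is covered by a bag; and for each vertex v the set of bags containing v is connected in the bag tree. The decomposition is therefore valid. The largest bag has 3 vertices, so the width is 2.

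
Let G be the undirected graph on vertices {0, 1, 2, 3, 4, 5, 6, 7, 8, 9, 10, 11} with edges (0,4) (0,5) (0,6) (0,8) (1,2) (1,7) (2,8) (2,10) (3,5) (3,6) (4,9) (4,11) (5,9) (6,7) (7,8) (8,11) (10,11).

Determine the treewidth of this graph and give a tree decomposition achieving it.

Treewidth 3.
Bags: B1 = {1, 2, 10, 11}  B2 = {1, 2, 8, 11}  B3 = {1, 7, 8, 11}  B4 = {4, 7, 8, 11}  B5 = {0, 4, 7, 8}  B6 = {0, 4, 6, 7}  B7 = {0, 4, 6, 9}  B8 = {0, 5, 6, 9}  B9 = {3, 5, 6, 9}
Tree: B1–B2, B2–B3, B3–B4, B4–B5, B5–B6, B6–B7, B7–B8, B8–B9

Each bag holds 4 vertices, so the decomposition has width 3, which upper-bounds the treewidth. For the lower bound: the 4 vertex sets {1,2,10}, {11}, {8}, {0,4,6,7} are disjoint, each induces a connected subgraph, and every pair is joined by at least one edge of G. Contracting each set to a single vertex therefore yields K_{4} as a minor, and since treewidth is minor-monotone, tw(G) ≥ tw(K_{4}) = 3. Hence tw(G) = 3 exactly.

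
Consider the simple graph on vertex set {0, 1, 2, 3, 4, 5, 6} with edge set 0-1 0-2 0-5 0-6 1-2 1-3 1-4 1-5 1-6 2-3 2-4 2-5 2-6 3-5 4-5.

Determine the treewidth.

A width-3 tree decomposition is:
Bags: B1 = {0, 1, 2, 5}  B2 = {1, 2, 3, 5}  B3 = {0, 1, 2, 6}  B4 = {1, 2, 4, 5}
Tree: B1–B2, B1–B3, B1–B4
Every bag has size at most 4, so the width is 4 − 1 = 3 and tw(G) ≤ 3. For the lower bound, the 4 vertices {0, 1, 2, 5} are pairwise adjacent, and any tree decomposition puts a clique entirely inside one bag — forcing width ≥ 3. Combining the bounds, tw(G) = 3.

3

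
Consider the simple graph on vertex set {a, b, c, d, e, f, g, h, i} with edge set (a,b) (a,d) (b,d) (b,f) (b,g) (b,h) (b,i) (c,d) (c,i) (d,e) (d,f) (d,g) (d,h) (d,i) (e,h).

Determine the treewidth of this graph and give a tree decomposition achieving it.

Treewidth 2.
One optimal decomposition is:
Bags: B1 = {b, d, f}  B2 = {b, d, i}  B3 = {b, d, g}  B4 = {b, d, h}  B5 = {d, e, h}  B6 = {a, b, d}  B7 = {c, d, i}
Tree: B1–B2, B1–B3, B3–B4, B4–B5, B4–B6, B2–B7

Every bag has size at most 3, so the width is 3 − 1 = 2 and tw(G) ≤ 2. Conversely, {d, e, h} is a clique of size 3, and the vertices of any clique must share a bag in every tree decomposition; so some bag has ≥ 3 vertices and tw(G) ≥ 2. Combining the bounds, tw(G) = 2.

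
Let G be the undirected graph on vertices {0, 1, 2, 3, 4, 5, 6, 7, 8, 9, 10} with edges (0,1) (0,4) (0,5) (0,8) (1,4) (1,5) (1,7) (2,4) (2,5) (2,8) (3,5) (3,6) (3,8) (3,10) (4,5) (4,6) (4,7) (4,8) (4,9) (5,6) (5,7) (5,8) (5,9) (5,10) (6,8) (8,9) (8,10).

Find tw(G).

3

A width-3 tree decomposition is:
Bags: B1 = {4, 5, 6, 8}  B2 = {2, 4, 5, 8}  B3 = {3, 5, 6, 8}  B4 = {0, 4, 5, 8}  B5 = {3, 5, 8, 10}  B6 = {0, 1, 4, 5}  B7 = {1, 4, 5, 7}  B8 = {4, 5, 8, 9}
Tree: B1–B2, B1–B3, B1–B4, B3–B5, B4–B6, B6–B7, B2–B8
The largest bag has 4 vertices, giving width 3; this decomposition certifies tw(G) ≤ 3. Conversely, {3, 5, 8, 10} is a clique of size 4, and the vertices of any clique must share a bag in every tree decomposition; so some bag has ≥ 4 vertices and tw(G) ≥ 3. Therefore the treewidth is 3.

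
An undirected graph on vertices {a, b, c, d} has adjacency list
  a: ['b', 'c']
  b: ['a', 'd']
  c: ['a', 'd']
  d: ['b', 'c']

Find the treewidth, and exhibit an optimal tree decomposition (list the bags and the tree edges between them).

Treewidth 2.
Bags: B1 = {b, c, d}  B2 = {a, b, c}
Tree: B1–B2

Each bag holds 3 vertices, so the decomposition has width 2, which upper-bounds the treewidth. The edges c–d–b–a–c form a cycle, so G is not a tree and its treewidth is at least 2. Therefore the treewidth is 2.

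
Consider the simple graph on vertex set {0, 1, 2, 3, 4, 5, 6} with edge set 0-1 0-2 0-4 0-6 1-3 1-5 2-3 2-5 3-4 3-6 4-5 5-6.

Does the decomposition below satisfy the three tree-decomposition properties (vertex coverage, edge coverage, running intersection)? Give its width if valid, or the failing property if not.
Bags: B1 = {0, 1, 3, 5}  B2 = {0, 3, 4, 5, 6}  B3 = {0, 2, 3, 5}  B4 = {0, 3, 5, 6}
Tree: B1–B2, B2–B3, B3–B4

No — bags containing vertex 6 are not connected in the tree.

A tree decomposition must satisfy three properties: every vertex lies in some bag; for every edge, both endpoints lie together in some bag; and for every vertex, the bags containing it form a connected subtree. Here bags containing vertex 6 are not connected in the tree, so the decomposition is invalid.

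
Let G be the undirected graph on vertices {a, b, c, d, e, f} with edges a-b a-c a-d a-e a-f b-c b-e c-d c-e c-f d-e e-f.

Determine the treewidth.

3

A width-3 tree decomposition is:
Bags: B1 = {a, c, e, f}  B2 = {a, c, d, e}  B3 = {a, b, c, e}
Tree: B1–B2, B2–B3
The largest bag has 4 vertices, giving width 3; this decomposition certifies tw(G) ≤ 3. On the other hand G contains the 4-clique {a, c, d, e}. A clique must lie in a single bag of any decomposition, so no decomposition can have width below 3. The upper and lower bounds meet at 3, so that is the treewidth.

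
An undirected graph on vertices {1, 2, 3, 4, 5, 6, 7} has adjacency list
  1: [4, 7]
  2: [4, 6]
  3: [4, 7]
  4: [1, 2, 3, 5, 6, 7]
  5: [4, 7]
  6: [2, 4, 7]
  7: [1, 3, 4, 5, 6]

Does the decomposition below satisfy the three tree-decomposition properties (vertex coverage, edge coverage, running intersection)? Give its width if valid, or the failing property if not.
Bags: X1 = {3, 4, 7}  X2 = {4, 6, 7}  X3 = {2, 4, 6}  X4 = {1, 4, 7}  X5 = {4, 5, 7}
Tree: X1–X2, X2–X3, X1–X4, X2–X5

Yes; width 2.

Every vertex of G appears in some bag (union = {1, 2, 3, 4, 5, 6, 7}); every edge is covered by a bag; and for each vertex v the set of bags containing v is connected in the bag tree. The decomposition is therefore valid. The largest bag has 3 vertices, so the width is 2.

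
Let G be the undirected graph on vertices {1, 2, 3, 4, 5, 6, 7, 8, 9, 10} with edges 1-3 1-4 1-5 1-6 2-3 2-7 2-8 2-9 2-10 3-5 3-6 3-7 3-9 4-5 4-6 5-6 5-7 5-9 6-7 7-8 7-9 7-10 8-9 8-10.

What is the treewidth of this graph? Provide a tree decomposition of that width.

Treewidth 3.
One such decomposition:
Bags: B1 = {3, 5, 7, 9}  B2 = {3, 5, 6, 7}  B3 = {1, 3, 5, 6}  B4 = {2, 3, 7, 9}  B5 = {1, 4, 5, 6}  B6 = {2, 7, 8, 9}  B7 = {2, 7, 8, 10}
Tree: B1–B2, B2–B3, B1–B4, B3–B5, B4–B6, B6–B7

Every bag has size at most 4, so the width is 4 − 1 = 3 and tw(G) ≤ 3. Conversely, {1, 3, 5, 6} is a clique of size 4, and the vertices of any clique must share a bag in every tree decomposition; so some bag has ≥ 4 vertices and tw(G) ≥ 3. Hence tw(G) = 3 exactly.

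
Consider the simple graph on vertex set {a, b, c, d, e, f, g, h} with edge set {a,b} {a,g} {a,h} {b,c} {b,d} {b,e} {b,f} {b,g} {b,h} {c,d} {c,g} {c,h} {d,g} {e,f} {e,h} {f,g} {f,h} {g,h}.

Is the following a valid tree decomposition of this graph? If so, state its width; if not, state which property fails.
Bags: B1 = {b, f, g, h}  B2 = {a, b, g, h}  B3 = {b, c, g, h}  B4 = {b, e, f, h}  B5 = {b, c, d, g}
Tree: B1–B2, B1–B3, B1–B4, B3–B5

Every vertex of G appears in some bag (union = {a, b, c, d, e, f, g, h}); every edge is covered by a bag; and for each vertex v the set of bags containing v is connected in the bag tree. The decomposition is therefore valid. The largest bag has 4 vertices, so the width is 3.

Yes; width 3.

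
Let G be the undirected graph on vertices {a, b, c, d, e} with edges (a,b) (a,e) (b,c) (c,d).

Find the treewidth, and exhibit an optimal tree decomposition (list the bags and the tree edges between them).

Treewidth 1.
One optimal decomposition is:
Bags: B1 = {a, e}  B2 = {a, b}  B3 = {b, c}  B4 = {c, d}
Tree: B1–B2, B2–B3, B3–B4

The largest bag has 2 vertices, giving width 1; this decomposition certifies tw(G) ≤ 1. G has an edge, so its treewidth is at least 1. Hence tw(G) = 1 exactly.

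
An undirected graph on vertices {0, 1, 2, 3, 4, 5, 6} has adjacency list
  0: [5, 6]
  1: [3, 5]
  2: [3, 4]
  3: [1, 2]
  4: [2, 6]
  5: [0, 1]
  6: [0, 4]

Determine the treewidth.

2

A width-2 tree decomposition is:
Bags: B1 = {0, 1, 5}  B2 = {0, 1, 3}  B3 = {0, 2, 3}  B4 = {0, 2, 4}  B5 = {0, 4, 6}
Tree: B1–B2, B2–B3, B3–B4, B4–B5
The largest bag has 3 vertices, giving width 2; this decomposition certifies tw(G) ≤ 2. For the lower bound, G contains the cycle 0–5–1–3–2–4–6–0, so G is not a forest; only forests have treewidth ≤ 1, hence tw(G) ≥ 2. The upper and lower bounds meet at 2, so that is the treewidth.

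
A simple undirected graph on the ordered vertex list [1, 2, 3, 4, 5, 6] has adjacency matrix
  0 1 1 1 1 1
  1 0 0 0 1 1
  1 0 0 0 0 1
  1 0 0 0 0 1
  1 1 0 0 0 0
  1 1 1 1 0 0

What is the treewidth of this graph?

A width-2 tree decomposition is:
Bags: B1 = {1, 2, 6}  B2 = {1, 4, 6}  B3 = {1, 2, 5}  B4 = {1, 3, 6}
Tree: B1–B2, B1–B3, B2–B4
Each bag holds 3 vertices, so the decomposition has width 2, which upper-bounds the treewidth. For the lower bound, the 3 vertices {1, 2, 5} are pairwise adjacent, and any tree decomposition puts a clique entirely inside one bag — forcing width ≥ 2. Hence tw(G) = 2 exactly.

2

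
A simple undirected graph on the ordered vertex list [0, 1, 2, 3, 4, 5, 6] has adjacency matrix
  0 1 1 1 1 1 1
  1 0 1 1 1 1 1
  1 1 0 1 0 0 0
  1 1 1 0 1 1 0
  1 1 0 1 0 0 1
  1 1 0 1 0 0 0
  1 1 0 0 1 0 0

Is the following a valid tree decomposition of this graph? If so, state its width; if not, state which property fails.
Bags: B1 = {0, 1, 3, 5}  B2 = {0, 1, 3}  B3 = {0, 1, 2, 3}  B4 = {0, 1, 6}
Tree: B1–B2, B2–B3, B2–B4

No — vertex 4 appears in no bag.

A tree decomposition must satisfy three properties: every vertex lies in some bag; for every edge, both endpoints lie together in some bag; and for every vertex, the bags containing it form a connected subtree. Here vertex 4 appears in no bag, so the decomposition is invalid.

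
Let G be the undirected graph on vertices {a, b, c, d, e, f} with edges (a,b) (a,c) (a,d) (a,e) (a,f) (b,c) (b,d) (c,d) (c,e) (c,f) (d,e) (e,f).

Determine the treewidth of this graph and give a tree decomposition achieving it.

The largest bag has 4 vertices, giving width 3; this decomposition certifies tw(G) ≤ 3. Conversely, {a, c, d, e} is a clique of size 4, and the vertices of any clique must share a bag in every tree decomposition; so some bag has ≥ 4 vertices and tw(G) ≥ 3. Combining the bounds, tw(G) = 3.

Treewidth 3.
Bags: B1 = {a, c, d, e}  B2 = {a, c, e, f}  B3 = {a, b, c, d}
Tree: B1–B2, B1–B3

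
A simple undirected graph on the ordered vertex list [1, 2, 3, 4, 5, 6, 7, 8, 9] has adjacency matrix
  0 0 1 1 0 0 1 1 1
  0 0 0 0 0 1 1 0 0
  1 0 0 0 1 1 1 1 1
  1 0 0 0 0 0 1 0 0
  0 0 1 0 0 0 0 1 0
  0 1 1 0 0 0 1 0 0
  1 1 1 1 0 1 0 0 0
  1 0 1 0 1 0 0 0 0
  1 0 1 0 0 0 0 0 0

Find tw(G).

2

A width-2 tree decomposition is:
Bags: B1 = {1, 3, 7}  B2 = {3, 6, 7}  B3 = {1, 4, 7}  B4 = {1, 3, 8}  B5 = {3, 5, 8}  B6 = {1, 3, 9}  B7 = {2, 6, 7}
Tree: B1–B2, B1–B3, B1–B4, B4–B5, B4–B6, B2–B7
The largest bag has 3 vertices, giving width 2; this decomposition certifies tw(G) ≤ 2. On the other hand G contains the 3-clique {2, 6, 7}. A clique must lie in a single bag of any decomposition, so no decomposition can have width below 2. The upper and lower bounds meet at 2, so that is the treewidth.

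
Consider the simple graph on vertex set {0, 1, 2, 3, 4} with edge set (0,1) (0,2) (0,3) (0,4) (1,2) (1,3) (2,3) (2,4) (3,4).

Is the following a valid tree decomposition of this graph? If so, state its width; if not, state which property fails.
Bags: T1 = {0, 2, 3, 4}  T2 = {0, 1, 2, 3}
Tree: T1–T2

Yes; width 3.

Vertex coverage: the bags together contain {0, 1, 2, 3, 4}, the full vertex set. Edge coverage: each edge of G has both endpoints in at least one bag. Running intersection: for every vertex, the bags containing it form a connected subtree. All three properties hold, so this is a valid tree decomposition of width max|bag| − 1 = 3, and hence tw(G) ≤ 3.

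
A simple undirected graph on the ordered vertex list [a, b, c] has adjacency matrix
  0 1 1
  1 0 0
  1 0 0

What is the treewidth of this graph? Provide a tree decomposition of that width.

Treewidth 1.
One optimal decomposition is:
Bags: B1 = {a, c}  B2 = {a, b}
Tree: B1–B2

Every bag has size at most 2, so the width is 2 − 1 = 1 and tw(G) ≤ 1. Since G has at least one edge (e.g. a–c), it is not an edgeless graph, so tw(G) ≥ 1. Therefore the treewidth is 1.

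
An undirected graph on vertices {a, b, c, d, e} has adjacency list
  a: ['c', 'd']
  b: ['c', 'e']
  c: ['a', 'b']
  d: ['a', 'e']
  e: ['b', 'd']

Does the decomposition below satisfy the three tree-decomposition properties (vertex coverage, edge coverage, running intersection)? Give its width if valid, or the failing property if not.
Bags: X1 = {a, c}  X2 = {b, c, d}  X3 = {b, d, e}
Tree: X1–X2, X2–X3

No — edge (d,a) lies in no bag.

A tree decomposition must satisfy three properties: every vertex lies in some bag; for every edge, both endpoints lie together in some bag; and for every vertex, the bags containing it form a connected subtree. Here edge (d,a) lies in no bag, so the decomposition is invalid.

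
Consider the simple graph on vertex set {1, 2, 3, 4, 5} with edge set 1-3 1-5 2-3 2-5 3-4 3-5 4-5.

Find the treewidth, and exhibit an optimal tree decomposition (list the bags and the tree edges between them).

Treewidth 2.
Bags: B1 = {2, 3, 5}  B2 = {3, 4, 5}  B3 = {1, 3, 5}
Tree: B1–B2, B2–B3

Each bag holds 3 vertices, so the decomposition has width 2, which upper-bounds the treewidth. For the lower bound, the 3 vertices {1, 3, 5} are pairwise adjacent, and any tree decomposition puts a clique entirely inside one bag — forcing width ≥ 2. Therefore the treewidth is 2.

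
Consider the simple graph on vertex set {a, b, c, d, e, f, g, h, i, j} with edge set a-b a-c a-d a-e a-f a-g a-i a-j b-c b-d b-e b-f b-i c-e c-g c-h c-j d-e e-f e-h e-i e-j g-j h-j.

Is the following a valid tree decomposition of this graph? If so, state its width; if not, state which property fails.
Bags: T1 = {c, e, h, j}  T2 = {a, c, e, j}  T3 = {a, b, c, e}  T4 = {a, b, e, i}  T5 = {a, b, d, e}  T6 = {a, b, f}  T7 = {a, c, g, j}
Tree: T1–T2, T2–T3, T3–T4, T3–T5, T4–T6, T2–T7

A tree decomposition must satisfy three properties: every vertex lies in some bag; for every edge, both endpoints lie together in some bag; and for every vertex, the bags containing it form a connected subtree. Here edge (e,f) lies in no bag, so the decomposition is invalid.

No — edge (e,f) lies in no bag.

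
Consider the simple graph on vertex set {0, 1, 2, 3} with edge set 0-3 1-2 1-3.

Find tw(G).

A width-1 tree decomposition is:
Bags: B1 = {0, 3}  B2 = {1, 3}  B3 = {1, 2}
Tree: B1–B2, B2–B3
Every bag has size at most 2, so the width is 2 − 1 = 1 and tw(G) ≤ 1. G has an edge, so its treewidth is at least 1. Combining the bounds, tw(G) = 1.

1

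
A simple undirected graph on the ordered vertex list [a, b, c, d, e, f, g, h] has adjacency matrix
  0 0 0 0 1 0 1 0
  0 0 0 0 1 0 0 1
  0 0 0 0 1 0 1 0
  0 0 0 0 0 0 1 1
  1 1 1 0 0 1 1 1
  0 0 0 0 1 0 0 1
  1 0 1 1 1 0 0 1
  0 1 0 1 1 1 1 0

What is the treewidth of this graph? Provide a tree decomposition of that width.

Treewidth 2.
One optimal decomposition is:
Bags: B1 = {e, g, h}  B2 = {b, e, h}  B3 = {d, g, h}  B4 = {a, e, g}  B5 = {e, f, h}  B6 = {c, e, g}
Tree: B1–B2, B1–B3, B1–B4, B1–B5, B4–B6

Every bag has size at most 3, so the width is 3 − 1 = 2 and tw(G) ≤ 2. Conversely, {d, g, h} is a clique of size 3, and the vertices of any clique must share a bag in every tree decomposition; so some bag has ≥ 3 vertices and tw(G) ≥ 2. Therefore the treewidth is 2.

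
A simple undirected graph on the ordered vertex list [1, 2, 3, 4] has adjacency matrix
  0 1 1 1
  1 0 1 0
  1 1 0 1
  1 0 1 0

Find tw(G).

A width-2 tree decomposition is:
Bags: B1 = {1, 3, 4}  B2 = {1, 2, 3}
Tree: B1–B2
Each bag holds 3 vertices, so the decomposition has width 2, which upper-bounds the treewidth. For the lower bound, the 3 vertices {1, 2, 3} are pairwise adjacent, and any tree decomposition puts a clique entirely inside one bag — forcing width ≥ 2. Combining the bounds, tw(G) = 2.

2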